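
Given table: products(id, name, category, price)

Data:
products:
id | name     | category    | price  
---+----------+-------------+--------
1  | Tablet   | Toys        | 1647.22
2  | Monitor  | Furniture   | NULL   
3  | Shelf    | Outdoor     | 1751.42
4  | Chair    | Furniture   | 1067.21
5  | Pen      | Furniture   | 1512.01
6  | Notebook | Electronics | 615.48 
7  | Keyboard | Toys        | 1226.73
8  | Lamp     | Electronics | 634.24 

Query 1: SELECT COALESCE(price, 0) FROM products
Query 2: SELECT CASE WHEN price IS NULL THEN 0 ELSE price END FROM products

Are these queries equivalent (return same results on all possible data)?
Yes, equivalent

Both queries return: [(0,), (615.48,), (634.24,), (1067.21,), (1226.73,), (1512.01,), (1647.22,), (1751.42,)]

Reason: COALESCE vs CASE for NULL handling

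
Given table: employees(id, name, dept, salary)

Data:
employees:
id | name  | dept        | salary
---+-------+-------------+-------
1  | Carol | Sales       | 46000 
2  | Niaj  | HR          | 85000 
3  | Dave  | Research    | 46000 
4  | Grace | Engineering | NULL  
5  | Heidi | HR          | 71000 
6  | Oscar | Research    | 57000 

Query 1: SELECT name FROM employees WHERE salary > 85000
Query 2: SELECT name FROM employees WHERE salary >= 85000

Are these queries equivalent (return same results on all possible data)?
No, not equivalent

Query 1 returns: []
Query 2 returns: [('Niaj',)]

Reason: > vs >= gives different results when salary = 85000 exists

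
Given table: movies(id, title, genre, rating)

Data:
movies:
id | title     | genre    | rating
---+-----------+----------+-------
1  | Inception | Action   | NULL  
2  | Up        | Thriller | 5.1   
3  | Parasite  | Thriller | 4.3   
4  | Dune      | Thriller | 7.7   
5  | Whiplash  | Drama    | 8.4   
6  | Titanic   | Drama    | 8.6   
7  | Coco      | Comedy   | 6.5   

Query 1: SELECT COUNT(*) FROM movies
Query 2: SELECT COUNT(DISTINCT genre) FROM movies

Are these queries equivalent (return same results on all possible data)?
No, not equivalent

Query 1 returns: [(7,)]
Query 2 returns: [(4,)]

Reason: COUNT(*) counts rows, COUNT(DISTINCT genre) counts unique genres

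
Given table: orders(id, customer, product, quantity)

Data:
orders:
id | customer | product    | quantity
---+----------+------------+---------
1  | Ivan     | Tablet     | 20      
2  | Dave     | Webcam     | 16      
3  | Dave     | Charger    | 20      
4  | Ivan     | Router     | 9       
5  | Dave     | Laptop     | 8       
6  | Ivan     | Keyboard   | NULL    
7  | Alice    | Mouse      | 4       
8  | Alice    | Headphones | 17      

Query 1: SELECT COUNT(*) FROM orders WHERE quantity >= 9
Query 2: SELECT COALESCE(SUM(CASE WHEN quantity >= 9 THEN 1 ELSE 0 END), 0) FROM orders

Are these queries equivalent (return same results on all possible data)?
Yes, equivalent

Both queries return: [(5,)]

Reason: COUNT with WHERE vs conditional SUM (COALESCE handles empty-table NULL)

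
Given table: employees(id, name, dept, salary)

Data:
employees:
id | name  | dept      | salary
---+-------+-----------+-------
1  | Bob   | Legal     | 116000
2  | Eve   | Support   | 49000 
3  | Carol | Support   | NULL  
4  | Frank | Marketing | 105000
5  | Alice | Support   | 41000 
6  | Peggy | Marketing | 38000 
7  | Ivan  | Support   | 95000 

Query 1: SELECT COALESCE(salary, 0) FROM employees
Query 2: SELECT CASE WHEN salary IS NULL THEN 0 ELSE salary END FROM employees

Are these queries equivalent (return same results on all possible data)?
Yes, equivalent

Both queries return: [(0,), (38000,), (41000,), (49000,), (95000,), (105000,), (116000,)]

Reason: COALESCE vs CASE for NULL handling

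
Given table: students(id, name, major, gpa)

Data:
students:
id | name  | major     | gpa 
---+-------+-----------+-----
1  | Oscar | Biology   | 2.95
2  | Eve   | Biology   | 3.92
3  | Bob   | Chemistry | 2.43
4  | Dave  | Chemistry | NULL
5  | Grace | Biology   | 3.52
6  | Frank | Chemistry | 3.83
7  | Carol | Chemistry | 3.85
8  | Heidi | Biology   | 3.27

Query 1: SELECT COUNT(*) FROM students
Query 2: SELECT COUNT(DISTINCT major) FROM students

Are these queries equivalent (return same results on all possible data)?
No, not equivalent

Query 1 returns: [(8,)]
Query 2 returns: [(2,)]

Reason: COUNT(*) counts rows, COUNT(DISTINCT major) counts unique majors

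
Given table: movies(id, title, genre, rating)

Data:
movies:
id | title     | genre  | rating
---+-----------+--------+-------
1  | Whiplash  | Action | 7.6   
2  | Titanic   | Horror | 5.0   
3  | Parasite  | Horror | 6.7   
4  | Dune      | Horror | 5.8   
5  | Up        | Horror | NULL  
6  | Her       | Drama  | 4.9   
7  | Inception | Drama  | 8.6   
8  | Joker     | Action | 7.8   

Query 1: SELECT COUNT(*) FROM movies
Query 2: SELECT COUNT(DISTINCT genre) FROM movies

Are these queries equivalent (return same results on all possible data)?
No, not equivalent

Query 1 returns: [(8,)]
Query 2 returns: [(3,)]

Reason: COUNT(*) counts rows, COUNT(DISTINCT genre) counts unique genres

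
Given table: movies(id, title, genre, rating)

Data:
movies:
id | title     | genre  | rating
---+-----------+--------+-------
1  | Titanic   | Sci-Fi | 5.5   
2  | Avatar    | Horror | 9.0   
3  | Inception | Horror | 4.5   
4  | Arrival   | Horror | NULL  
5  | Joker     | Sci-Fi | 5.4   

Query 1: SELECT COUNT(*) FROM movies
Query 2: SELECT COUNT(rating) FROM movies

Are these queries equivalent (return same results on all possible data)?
No, not equivalent

Query 1 returns: [(5,)]
Query 2 returns: [(4,)]

Reason: COUNT(*) includes NULLs, COUNT(column) excludes them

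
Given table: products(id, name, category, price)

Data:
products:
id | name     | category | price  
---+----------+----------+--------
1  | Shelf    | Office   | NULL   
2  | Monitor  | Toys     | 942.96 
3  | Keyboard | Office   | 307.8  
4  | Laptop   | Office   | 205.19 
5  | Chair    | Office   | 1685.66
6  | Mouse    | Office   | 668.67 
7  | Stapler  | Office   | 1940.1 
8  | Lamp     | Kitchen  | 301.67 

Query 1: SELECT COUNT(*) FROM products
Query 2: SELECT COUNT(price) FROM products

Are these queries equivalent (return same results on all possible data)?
No, not equivalent

Query 1 returns: [(8,)]
Query 2 returns: [(7,)]

Reason: COUNT(*) includes NULLs, COUNT(column) excludes them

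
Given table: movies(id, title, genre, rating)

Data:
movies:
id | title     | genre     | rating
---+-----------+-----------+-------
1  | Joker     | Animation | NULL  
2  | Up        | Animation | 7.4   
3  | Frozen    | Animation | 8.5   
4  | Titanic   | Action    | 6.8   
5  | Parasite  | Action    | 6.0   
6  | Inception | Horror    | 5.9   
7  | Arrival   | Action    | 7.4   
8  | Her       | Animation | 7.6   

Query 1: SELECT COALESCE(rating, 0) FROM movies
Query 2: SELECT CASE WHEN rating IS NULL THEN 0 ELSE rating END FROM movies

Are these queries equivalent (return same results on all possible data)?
Yes, equivalent

Both queries return: [(0,), (5.9,), (6.0,), (6.8,), (7.4,), (7.4,), (7.6,), (8.5,)]

Reason: COALESCE vs CASE for NULL handling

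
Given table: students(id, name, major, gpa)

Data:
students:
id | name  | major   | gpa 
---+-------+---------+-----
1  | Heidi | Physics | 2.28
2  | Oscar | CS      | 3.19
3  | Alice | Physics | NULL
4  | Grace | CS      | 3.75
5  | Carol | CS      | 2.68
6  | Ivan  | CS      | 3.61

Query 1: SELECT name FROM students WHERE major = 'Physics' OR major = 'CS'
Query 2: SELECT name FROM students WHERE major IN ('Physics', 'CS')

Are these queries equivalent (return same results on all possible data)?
Yes, equivalent

Both queries return: [('Alice',), ('Carol',), ('Grace',), ('Heidi',), ('Ivan',), ('Oscar',)]

Reason: OR vs IN are equivalent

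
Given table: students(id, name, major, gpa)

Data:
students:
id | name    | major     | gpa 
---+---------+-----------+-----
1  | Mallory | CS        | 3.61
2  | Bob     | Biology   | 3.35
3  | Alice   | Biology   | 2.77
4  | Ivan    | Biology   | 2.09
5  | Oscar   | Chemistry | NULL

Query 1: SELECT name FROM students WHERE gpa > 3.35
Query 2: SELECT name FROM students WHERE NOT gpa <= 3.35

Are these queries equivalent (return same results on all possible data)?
Yes, equivalent

Both queries return: [('Mallory',)]

Reason: Both filter gpa > 3.35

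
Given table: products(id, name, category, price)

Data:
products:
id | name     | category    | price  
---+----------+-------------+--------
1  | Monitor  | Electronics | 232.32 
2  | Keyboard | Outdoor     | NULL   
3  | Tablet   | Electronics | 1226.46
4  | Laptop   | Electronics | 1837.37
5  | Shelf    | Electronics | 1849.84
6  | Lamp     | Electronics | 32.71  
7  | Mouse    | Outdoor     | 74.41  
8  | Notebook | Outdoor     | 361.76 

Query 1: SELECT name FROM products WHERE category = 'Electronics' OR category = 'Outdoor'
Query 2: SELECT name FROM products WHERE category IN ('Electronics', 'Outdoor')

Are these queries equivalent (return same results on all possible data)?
Yes, equivalent

Both queries return: [('Keyboard',), ('Lamp',), ('Laptop',), ('Monitor',), ('Mouse',), ('Notebook',), ('Shelf',), ('Tablet',)]

Reason: OR vs IN are equivalent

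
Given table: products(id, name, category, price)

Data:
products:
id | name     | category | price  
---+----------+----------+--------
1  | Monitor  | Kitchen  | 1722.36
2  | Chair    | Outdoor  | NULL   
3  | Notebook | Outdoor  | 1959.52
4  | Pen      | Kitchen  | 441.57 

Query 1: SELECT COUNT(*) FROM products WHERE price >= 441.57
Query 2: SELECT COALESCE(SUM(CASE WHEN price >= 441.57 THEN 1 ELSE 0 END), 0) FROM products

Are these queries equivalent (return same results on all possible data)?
Yes, equivalent

Both queries return: [(3,)]

Reason: COUNT with WHERE vs conditional SUM (COALESCE handles empty-table NULL)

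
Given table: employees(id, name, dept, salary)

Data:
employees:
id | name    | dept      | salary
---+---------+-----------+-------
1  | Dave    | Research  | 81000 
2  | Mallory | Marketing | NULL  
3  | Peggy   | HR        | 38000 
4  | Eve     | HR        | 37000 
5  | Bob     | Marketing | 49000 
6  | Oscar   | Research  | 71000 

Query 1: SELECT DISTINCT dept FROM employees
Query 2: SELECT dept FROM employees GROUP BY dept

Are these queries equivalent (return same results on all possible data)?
Yes, equivalent

Both queries return: [('HR',), ('Marketing',), ('Research',)]

Reason: Both get unique depts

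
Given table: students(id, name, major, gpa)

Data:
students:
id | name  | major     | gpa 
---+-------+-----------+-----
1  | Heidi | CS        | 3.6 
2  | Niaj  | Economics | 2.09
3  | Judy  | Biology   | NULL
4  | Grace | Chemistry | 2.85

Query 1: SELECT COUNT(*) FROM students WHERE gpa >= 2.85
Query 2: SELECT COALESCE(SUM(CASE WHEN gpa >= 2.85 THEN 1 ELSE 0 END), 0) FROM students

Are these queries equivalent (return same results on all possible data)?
Yes, equivalent

Both queries return: [(2,)]

Reason: COUNT with WHERE vs conditional SUM (COALESCE handles empty-table NULL)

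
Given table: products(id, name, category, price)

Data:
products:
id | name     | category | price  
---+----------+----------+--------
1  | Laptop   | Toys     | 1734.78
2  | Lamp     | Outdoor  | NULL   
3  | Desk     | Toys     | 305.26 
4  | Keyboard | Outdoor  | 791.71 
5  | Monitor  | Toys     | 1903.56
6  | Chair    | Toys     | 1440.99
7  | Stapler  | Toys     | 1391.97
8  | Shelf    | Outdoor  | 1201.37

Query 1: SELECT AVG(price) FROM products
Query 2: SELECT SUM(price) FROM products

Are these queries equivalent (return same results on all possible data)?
No, not equivalent

Query 1 returns: [(1252.8057142857142,)]
Query 2 returns: [(8769.64,)]

Reason: AVG vs SUM give different aggregate values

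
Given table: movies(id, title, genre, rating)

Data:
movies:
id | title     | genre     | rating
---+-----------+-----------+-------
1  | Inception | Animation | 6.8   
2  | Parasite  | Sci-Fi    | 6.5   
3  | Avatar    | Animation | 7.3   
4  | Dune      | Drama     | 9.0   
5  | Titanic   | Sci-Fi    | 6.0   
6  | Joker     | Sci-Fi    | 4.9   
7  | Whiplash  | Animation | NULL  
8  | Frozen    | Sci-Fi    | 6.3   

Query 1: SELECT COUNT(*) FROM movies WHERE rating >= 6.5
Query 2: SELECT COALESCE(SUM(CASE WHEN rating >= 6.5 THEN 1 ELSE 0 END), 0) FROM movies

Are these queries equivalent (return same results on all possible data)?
Yes, equivalent

Both queries return: [(4,)]

Reason: COUNT with WHERE vs conditional SUM (COALESCE handles empty-table NULL)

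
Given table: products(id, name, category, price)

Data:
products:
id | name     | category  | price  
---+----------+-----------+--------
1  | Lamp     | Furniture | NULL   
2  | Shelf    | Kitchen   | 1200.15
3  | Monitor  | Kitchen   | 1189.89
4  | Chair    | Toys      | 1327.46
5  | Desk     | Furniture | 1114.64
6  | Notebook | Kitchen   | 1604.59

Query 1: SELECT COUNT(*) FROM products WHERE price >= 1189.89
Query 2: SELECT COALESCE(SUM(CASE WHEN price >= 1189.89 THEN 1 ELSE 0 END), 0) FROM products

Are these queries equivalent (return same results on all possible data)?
Yes, equivalent

Both queries return: [(4,)]

Reason: COUNT with WHERE vs conditional SUM (COALESCE handles empty-table NULL)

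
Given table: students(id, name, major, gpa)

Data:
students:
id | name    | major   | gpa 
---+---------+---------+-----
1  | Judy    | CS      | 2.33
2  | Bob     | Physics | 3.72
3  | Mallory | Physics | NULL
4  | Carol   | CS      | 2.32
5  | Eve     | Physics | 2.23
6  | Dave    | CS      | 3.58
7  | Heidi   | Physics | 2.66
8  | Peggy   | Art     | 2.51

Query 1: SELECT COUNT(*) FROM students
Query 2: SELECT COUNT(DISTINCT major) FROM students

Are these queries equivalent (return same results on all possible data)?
No, not equivalent

Query 1 returns: [(8,)]
Query 2 returns: [(3,)]

Reason: COUNT(*) counts rows, COUNT(DISTINCT major) counts unique majors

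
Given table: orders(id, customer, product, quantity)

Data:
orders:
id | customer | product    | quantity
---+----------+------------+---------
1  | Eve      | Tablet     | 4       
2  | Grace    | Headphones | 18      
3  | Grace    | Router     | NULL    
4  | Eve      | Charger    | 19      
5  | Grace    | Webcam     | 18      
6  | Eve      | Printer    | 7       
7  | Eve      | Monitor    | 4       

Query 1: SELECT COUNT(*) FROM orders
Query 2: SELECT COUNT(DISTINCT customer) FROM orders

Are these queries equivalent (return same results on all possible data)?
No, not equivalent

Query 1 returns: [(7,)]
Query 2 returns: [(2,)]

Reason: COUNT(*) counts rows, COUNT(DISTINCT customer) counts unique customers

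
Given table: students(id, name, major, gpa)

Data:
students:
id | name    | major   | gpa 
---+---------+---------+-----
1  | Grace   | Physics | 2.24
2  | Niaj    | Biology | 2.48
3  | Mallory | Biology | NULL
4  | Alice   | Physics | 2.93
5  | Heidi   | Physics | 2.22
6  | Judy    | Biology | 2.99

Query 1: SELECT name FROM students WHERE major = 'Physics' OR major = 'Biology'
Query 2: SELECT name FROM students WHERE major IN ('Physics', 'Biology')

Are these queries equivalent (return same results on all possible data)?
Yes, equivalent

Both queries return: [('Alice',), ('Grace',), ('Heidi',), ('Judy',), ('Mallory',), ('Niaj',)]

Reason: OR vs IN are equivalent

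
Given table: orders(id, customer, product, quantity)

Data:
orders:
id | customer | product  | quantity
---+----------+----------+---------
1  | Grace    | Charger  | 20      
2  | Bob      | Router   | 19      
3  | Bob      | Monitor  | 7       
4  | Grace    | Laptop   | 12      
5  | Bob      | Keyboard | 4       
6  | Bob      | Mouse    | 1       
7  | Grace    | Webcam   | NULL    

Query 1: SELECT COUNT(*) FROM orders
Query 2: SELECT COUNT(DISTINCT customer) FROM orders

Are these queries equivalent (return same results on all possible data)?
No, not equivalent

Query 1 returns: [(7,)]
Query 2 returns: [(2,)]

Reason: COUNT(*) counts rows, COUNT(DISTINCT customer) counts unique customers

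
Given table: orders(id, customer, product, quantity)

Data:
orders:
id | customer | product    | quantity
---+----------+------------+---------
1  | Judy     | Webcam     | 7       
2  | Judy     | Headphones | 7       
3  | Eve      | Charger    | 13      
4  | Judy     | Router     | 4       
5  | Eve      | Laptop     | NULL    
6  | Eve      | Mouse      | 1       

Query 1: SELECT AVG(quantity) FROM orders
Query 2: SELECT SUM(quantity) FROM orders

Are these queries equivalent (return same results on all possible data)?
No, not equivalent

Query 1 returns: [(6.4,)]
Query 2 returns: [(32,)]

Reason: AVG vs SUM give different aggregate values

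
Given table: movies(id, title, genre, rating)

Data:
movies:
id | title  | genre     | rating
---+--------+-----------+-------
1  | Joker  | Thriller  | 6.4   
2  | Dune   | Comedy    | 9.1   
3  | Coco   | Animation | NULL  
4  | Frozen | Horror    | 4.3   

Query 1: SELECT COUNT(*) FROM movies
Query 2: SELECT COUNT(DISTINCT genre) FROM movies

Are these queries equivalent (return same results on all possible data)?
No, not equivalent

Query 1 returns: [(4,)]
Query 2 returns: [(4,)]

Reason: COUNT(*) counts rows, COUNT(DISTINCT genre) counts unique genres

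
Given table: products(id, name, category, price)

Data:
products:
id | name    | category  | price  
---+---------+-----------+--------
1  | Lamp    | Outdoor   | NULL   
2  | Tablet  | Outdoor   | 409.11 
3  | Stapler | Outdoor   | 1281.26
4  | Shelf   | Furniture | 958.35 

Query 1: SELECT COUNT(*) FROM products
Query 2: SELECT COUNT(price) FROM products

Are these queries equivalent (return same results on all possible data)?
No, not equivalent

Query 1 returns: [(4,)]
Query 2 returns: [(3,)]

Reason: COUNT(*) includes NULLs, COUNT(column) excludes them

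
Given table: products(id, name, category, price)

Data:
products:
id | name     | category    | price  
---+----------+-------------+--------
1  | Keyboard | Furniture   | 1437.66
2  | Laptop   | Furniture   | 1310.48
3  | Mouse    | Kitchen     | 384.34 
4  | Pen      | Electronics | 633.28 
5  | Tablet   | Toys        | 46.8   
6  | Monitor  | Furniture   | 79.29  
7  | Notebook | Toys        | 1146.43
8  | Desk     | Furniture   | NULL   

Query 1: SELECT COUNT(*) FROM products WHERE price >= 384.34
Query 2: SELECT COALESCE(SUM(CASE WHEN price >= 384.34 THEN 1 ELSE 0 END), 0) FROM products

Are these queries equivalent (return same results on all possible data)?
Yes, equivalent

Both queries return: [(5,)]

Reason: COUNT with WHERE vs conditional SUM (COALESCE handles empty-table NULL)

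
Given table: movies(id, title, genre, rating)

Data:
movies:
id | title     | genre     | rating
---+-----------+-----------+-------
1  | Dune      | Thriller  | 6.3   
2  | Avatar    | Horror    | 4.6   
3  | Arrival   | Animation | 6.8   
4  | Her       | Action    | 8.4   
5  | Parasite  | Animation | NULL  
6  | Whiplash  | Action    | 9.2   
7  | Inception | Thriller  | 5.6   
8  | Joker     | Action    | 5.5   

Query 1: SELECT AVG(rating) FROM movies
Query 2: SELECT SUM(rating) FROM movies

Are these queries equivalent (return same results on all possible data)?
No, not equivalent

Query 1 returns: [(6.628571428571428,)]
Query 2 returns: [(46.4,)]

Reason: AVG vs SUM give different aggregate values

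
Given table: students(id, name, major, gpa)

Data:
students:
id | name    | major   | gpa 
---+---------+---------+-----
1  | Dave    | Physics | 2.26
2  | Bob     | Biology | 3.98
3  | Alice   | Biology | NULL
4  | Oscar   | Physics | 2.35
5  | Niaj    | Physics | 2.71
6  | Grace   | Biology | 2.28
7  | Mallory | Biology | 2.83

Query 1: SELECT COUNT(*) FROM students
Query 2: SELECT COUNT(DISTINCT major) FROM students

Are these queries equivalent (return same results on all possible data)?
No, not equivalent

Query 1 returns: [(7,)]
Query 2 returns: [(2,)]

Reason: COUNT(*) counts rows, COUNT(DISTINCT major) counts unique majors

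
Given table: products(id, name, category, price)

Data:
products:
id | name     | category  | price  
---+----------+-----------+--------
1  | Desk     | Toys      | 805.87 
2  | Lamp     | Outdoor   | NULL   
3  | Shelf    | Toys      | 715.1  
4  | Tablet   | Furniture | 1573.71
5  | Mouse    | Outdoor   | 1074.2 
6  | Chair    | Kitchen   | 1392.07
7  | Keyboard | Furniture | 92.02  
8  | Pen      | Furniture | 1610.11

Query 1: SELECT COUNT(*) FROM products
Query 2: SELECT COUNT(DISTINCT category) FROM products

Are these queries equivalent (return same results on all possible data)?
No, not equivalent

Query 1 returns: [(8,)]
Query 2 returns: [(4,)]

Reason: COUNT(*) counts rows, COUNT(DISTINCT category) counts unique categorys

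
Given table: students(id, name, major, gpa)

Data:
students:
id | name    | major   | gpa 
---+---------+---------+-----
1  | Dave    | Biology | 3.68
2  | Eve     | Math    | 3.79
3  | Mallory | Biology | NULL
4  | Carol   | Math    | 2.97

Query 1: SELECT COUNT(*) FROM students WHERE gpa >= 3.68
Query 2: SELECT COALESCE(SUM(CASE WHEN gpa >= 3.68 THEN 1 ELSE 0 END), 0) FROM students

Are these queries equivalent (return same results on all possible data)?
Yes, equivalent

Both queries return: [(2,)]

Reason: COUNT with WHERE vs conditional SUM (COALESCE handles empty-table NULL)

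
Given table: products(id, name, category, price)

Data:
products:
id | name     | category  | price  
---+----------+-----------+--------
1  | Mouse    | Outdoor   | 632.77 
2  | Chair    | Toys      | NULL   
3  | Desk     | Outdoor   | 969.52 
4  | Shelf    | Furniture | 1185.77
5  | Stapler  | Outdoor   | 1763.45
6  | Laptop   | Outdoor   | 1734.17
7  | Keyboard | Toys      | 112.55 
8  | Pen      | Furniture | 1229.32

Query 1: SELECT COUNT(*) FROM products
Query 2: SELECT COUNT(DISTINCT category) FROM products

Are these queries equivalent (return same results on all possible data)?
No, not equivalent

Query 1 returns: [(8,)]
Query 2 returns: [(3,)]

Reason: COUNT(*) counts rows, COUNT(DISTINCT category) counts unique categorys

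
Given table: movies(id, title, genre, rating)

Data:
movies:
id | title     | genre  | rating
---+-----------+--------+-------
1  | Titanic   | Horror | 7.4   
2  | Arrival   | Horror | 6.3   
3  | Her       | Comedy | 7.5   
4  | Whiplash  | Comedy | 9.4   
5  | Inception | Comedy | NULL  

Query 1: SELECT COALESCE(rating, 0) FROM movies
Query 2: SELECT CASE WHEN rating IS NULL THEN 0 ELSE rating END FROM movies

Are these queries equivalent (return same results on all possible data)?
Yes, equivalent

Both queries return: [(0,), (6.3,), (7.4,), (7.5,), (9.4,)]

Reason: COALESCE vs CASE for NULL handling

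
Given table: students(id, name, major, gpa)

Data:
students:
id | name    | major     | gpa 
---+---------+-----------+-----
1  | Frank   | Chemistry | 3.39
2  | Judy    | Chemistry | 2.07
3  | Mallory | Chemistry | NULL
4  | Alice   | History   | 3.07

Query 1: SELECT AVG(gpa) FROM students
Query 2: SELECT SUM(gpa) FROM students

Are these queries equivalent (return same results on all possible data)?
No, not equivalent

Query 1 returns: [(2.8433333333333333,)]
Query 2 returns: [(8.53,)]

Reason: AVG vs SUM give different aggregate values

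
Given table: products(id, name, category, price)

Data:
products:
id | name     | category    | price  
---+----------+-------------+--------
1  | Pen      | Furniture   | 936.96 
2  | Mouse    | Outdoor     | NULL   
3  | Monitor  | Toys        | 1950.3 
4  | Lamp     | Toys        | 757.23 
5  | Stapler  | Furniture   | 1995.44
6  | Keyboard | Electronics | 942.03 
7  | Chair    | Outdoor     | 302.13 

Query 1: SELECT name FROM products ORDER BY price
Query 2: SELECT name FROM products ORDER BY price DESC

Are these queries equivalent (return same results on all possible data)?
No, not equivalent

Query 1 returns: [('Mouse',), ('Chair',), ('Lamp',), ('Pen',), ('Keyboard',), ('Monitor',), ('Stapler',)]
Query 2 returns: [('Stapler',), ('Monitor',), ('Keyboard',), ('Pen',), ('Lamp',), ('Chair',), ('Mouse',)]

Reason: ASC vs DESC gives opposite ordering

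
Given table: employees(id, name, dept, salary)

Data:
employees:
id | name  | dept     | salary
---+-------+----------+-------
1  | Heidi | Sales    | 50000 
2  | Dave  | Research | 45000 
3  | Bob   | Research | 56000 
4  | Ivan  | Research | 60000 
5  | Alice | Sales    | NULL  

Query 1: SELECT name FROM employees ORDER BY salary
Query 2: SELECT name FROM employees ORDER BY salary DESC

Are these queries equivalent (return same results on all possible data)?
No, not equivalent

Query 1 returns: [('Alice',), ('Dave',), ('Heidi',), ('Bob',), ('Ivan',)]
Query 2 returns: [('Ivan',), ('Bob',), ('Heidi',), ('Dave',), ('Alice',)]

Reason: ASC vs DESC gives opposite ordering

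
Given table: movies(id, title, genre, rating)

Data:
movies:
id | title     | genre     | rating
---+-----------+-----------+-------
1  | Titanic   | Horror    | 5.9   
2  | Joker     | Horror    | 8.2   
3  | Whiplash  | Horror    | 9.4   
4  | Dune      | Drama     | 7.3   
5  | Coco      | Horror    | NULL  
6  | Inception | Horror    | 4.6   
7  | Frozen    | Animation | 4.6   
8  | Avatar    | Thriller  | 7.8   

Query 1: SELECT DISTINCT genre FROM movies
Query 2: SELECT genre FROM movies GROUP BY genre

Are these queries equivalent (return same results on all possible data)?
Yes, equivalent

Both queries return: [('Animation',), ('Drama',), ('Horror',), ('Thriller',)]

Reason: Both get unique genres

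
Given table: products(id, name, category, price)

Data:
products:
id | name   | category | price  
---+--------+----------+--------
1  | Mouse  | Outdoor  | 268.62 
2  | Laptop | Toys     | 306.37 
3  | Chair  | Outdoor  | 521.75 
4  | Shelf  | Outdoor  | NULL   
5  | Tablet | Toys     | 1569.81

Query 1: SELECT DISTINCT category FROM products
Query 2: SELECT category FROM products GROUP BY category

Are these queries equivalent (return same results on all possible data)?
Yes, equivalent

Both queries return: [('Outdoor',), ('Toys',)]

Reason: Both get unique categorys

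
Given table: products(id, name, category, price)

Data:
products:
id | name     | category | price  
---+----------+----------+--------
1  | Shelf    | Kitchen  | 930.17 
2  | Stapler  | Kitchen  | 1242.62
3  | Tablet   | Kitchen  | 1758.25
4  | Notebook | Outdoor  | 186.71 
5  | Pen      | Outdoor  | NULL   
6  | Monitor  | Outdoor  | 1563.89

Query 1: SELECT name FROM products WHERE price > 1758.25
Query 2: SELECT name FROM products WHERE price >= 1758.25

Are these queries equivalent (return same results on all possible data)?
No, not equivalent

Query 1 returns: []
Query 2 returns: [('Tablet',)]

Reason: > vs >= gives different results when price = 1758.25 exists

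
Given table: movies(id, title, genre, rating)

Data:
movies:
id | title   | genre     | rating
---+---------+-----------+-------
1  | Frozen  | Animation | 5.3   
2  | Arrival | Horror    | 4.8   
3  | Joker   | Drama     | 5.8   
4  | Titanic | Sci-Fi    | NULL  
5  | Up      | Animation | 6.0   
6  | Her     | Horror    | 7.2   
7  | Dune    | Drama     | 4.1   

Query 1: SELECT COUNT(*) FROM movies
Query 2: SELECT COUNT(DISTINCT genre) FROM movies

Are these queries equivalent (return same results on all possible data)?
No, not equivalent

Query 1 returns: [(7,)]
Query 2 returns: [(4,)]

Reason: COUNT(*) counts rows, COUNT(DISTINCT genre) counts unique genres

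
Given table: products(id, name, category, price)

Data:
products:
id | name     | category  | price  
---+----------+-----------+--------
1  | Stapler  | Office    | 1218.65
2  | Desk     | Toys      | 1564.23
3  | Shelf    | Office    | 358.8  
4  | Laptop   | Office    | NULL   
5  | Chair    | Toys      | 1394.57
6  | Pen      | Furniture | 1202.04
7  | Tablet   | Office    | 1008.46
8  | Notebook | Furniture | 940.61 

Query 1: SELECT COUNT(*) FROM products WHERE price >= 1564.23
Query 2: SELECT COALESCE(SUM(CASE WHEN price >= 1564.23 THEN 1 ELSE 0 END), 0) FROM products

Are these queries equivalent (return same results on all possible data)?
Yes, equivalent

Both queries return: [(1,)]

Reason: COUNT with WHERE vs conditional SUM (COALESCE handles empty-table NULL)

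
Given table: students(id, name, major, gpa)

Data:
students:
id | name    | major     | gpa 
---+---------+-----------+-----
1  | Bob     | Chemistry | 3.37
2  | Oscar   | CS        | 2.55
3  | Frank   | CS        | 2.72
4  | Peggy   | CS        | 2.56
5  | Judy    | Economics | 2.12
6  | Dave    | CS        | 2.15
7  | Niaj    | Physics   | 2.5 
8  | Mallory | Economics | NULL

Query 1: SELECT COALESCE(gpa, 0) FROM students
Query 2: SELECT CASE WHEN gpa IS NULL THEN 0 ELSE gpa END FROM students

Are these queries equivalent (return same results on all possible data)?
Yes, equivalent

Both queries return: [(0,), (2.12,), (2.15,), (2.5,), (2.55,), (2.56,), (2.72,), (3.37,)]

Reason: COALESCE vs CASE for NULL handling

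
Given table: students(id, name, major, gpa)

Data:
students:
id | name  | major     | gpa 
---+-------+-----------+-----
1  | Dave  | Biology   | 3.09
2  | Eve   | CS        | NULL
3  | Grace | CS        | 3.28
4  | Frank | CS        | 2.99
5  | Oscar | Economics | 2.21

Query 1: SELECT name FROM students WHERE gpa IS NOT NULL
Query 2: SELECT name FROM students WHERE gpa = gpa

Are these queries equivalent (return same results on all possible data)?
Yes, equivalent

Both queries return: [('Dave',), ('Frank',), ('Grace',), ('Oscar',)]

Reason: IS NOT NULL vs self-equality (both exclude NULLs)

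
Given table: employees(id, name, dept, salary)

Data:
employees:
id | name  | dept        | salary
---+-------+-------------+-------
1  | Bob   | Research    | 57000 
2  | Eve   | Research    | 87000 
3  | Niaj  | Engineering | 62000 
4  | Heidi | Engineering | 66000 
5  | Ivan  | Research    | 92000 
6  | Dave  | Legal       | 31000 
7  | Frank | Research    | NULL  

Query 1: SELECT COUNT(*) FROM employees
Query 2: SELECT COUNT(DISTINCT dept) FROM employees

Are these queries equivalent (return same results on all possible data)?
No, not equivalent

Query 1 returns: [(7,)]
Query 2 returns: [(3,)]

Reason: COUNT(*) counts rows, COUNT(DISTINCT dept) counts unique depts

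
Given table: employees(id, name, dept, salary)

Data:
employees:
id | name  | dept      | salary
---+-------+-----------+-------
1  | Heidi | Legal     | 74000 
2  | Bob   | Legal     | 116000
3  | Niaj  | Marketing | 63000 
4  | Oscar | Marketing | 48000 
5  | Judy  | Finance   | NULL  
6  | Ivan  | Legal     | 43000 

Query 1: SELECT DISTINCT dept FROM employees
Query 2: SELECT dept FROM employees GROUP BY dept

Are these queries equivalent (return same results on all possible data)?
Yes, equivalent

Both queries return: [('Finance',), ('Legal',), ('Marketing',)]

Reason: Both get unique depts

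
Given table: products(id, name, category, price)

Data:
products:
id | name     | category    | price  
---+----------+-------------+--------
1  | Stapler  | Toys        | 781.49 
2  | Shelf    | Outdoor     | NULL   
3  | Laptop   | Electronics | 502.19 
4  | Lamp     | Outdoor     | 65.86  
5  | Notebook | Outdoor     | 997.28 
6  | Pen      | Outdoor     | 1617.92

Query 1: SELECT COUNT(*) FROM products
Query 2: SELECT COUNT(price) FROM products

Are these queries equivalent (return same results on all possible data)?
No, not equivalent

Query 1 returns: [(6,)]
Query 2 returns: [(5,)]

Reason: COUNT(*) includes NULLs, COUNT(column) excludes them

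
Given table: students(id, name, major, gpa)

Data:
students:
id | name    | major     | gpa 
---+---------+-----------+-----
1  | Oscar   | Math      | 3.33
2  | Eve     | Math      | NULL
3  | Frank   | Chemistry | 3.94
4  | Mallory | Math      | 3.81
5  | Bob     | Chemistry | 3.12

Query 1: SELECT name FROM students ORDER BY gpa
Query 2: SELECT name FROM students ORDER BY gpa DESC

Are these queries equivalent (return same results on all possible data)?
No, not equivalent

Query 1 returns: [('Eve',), ('Bob',), ('Oscar',), ('Mallory',), ('Frank',)]
Query 2 returns: [('Frank',), ('Mallory',), ('Oscar',), ('Bob',), ('Eve',)]

Reason: ASC vs DESC gives opposite ordering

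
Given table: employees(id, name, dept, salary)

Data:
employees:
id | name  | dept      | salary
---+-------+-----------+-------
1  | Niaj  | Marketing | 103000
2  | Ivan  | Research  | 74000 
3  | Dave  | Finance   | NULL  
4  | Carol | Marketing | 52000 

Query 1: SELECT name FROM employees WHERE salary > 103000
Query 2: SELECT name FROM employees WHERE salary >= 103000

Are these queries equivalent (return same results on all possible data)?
No, not equivalent

Query 1 returns: []
Query 2 returns: [('Niaj',)]

Reason: > vs >= gives different results when salary = 103000 exists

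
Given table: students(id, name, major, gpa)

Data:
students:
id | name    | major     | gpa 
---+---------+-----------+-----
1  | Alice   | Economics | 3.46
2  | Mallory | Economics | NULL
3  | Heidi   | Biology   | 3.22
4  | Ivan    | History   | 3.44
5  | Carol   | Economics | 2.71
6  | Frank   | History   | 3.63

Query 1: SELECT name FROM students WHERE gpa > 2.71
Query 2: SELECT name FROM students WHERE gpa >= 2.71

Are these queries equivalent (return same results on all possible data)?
No, not equivalent

Query 1 returns: [('Alice',), ('Heidi',), ('Ivan',), ('Frank',)]
Query 2 returns: [('Alice',), ('Heidi',), ('Ivan',), ('Carol',), ('Frank',)]

Reason: > vs >= gives different results when gpa = 2.71 exists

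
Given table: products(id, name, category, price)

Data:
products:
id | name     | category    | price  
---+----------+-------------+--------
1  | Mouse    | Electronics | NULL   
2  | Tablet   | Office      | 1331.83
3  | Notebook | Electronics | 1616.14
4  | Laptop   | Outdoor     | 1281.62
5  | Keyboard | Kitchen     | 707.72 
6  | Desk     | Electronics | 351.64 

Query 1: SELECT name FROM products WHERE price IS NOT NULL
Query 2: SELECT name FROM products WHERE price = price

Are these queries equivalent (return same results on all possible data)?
Yes, equivalent

Both queries return: [('Desk',), ('Keyboard',), ('Laptop',), ('Notebook',), ('Tablet',)]

Reason: IS NOT NULL vs self-equality (both exclude NULLs)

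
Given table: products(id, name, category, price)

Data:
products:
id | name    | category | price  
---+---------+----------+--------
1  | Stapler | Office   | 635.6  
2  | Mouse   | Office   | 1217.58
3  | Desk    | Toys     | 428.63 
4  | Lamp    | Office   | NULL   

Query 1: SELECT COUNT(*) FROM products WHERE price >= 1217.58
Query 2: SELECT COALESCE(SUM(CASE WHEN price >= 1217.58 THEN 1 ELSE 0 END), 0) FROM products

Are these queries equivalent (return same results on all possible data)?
Yes, equivalent

Both queries return: [(1,)]

Reason: COUNT with WHERE vs conditional SUM (COALESCE handles empty-table NULL)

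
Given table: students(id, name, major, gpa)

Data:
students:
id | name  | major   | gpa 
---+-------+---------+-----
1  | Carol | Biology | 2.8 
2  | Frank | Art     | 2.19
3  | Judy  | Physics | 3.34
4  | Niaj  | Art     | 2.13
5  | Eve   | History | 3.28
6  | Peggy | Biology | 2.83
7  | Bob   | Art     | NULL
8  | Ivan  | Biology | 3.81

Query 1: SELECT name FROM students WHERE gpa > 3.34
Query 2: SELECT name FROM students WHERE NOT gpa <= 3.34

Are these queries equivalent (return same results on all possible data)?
Yes, equivalent

Both queries return: [('Ivan',)]

Reason: Both filter gpa > 3.34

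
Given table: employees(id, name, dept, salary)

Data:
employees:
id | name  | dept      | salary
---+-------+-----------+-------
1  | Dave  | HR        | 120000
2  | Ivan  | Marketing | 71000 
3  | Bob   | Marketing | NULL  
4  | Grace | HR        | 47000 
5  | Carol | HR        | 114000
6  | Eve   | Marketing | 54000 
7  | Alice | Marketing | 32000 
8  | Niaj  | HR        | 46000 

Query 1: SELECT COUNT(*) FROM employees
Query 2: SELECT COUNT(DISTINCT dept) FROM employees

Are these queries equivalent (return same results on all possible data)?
No, not equivalent

Query 1 returns: [(8,)]
Query 2 returns: [(2,)]

Reason: COUNT(*) counts rows, COUNT(DISTINCT dept) counts unique depts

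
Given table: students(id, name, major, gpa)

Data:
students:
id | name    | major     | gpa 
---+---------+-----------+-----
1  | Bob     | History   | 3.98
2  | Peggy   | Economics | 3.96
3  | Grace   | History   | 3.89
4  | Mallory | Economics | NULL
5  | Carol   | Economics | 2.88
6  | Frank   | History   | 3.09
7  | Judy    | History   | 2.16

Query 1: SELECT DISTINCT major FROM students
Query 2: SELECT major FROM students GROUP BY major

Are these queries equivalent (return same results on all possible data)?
Yes, equivalent

Both queries return: [('Economics',), ('History',)]

Reason: Both get unique majors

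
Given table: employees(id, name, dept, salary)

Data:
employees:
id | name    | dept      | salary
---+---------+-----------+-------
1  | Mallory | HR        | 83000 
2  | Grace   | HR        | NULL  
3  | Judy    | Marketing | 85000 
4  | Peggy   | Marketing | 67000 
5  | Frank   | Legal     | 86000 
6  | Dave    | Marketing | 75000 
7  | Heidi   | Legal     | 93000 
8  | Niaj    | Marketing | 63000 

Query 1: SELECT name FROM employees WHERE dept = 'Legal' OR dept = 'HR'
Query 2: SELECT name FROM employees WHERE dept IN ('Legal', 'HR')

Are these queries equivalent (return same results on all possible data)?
Yes, equivalent

Both queries return: [('Frank',), ('Grace',), ('Heidi',), ('Mallory',)]

Reason: OR vs IN are equivalent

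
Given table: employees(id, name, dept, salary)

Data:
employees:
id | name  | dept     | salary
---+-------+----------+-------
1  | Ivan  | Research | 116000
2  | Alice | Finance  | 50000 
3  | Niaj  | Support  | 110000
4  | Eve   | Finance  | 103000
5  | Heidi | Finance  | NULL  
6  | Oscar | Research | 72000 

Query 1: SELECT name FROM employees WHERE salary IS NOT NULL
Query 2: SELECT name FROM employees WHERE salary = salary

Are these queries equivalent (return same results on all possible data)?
Yes, equivalent

Both queries return: [('Alice',), ('Eve',), ('Ivan',), ('Niaj',), ('Oscar',)]

Reason: IS NOT NULL vs self-equality (both exclude NULLs)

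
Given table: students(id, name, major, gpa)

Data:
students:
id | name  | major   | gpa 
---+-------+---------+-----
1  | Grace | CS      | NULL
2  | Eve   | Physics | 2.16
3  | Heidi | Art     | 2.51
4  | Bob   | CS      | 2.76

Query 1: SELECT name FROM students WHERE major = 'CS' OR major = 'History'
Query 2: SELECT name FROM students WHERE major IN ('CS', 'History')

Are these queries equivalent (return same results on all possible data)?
Yes, equivalent

Both queries return: [('Bob',), ('Grace',)]

Reason: OR vs IN are equivalent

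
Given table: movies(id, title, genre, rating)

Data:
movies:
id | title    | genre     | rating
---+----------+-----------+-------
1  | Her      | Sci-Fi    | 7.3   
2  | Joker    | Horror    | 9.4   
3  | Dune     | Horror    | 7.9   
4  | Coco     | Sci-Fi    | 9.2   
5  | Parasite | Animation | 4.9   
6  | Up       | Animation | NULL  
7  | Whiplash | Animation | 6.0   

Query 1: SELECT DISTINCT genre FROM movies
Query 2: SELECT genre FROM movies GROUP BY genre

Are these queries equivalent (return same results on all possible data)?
Yes, equivalent

Both queries return: [('Animation',), ('Horror',), ('Sci-Fi',)]

Reason: Both get unique genres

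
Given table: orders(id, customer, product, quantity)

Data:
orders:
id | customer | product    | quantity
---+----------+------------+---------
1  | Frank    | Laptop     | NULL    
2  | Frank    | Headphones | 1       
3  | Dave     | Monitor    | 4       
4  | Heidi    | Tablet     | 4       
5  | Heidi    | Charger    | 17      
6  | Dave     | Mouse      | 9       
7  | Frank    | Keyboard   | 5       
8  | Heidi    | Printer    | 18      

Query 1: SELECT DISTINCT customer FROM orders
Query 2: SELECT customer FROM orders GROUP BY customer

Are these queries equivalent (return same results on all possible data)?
Yes, equivalent

Both queries return: [('Dave',), ('Frank',), ('Heidi',)]

Reason: Both get unique customers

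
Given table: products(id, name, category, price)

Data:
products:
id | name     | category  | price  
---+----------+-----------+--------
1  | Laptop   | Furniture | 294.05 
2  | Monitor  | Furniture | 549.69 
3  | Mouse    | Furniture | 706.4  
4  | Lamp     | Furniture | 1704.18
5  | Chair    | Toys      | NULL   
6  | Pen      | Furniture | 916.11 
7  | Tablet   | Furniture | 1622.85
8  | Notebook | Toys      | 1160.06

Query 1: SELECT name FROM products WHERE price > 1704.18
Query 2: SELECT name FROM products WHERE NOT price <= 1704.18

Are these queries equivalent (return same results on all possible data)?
Yes, equivalent

Both queries return: []

Reason: Both filter price > 1704.18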